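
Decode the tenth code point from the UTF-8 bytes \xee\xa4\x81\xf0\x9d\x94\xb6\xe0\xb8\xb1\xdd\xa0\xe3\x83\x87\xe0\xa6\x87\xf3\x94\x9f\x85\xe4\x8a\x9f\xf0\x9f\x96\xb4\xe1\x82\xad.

Offset 0: leading byte 0xEE = 11101110 → 3-byte char #1 = EE A4 81.
Offset 3: leading byte 0xF0 = 11110000 → 4-byte char #2 = F0 9D 94 B6.
Offset 7: leading byte 0xE0 = 11100000 → 3-byte char #3 = E0 B8 B1.
Offset 10: leading byte 0xDD = 11011101 → 2-byte char #4 = DD A0.
Offset 12: leading byte 0xE3 = 11100011 → 3-byte char #5 = E3 83 87.
Offset 15: leading byte 0xE0 = 11100000 → 3-byte char #6 = E0 A6 87.
Offset 18: leading byte 0xF3 = 11110011 → 4-byte char #7 = F3 94 9F 85.
Offset 22: leading byte 0xE4 = 11100100 → 3-byte char #8 = E4 8A 9F.
Offset 25: leading byte 0xF0 = 11110000 → 4-byte char #9 = F0 9F 96 B4.
Offset 29: leading byte 0xE1 = 11100001 → 3-byte char #10 = E1 82 AD.
Leading byte 0xE1 = 11100001 matches 1110xxxx → 3-byte sequence.
Byte 1: 0xE1 = 11100001, payload 0001 (4 bits).
Byte 2: 0x82 = 10000010 (10xxxxxx ✓), payload 000010.
Byte 3: 0xAD = 10101101 (10xxxxxx ✓), payload 101101.
Concatenate: 0001000010101101 = 0x10AD (16 bits → U+10AD).

U+10AD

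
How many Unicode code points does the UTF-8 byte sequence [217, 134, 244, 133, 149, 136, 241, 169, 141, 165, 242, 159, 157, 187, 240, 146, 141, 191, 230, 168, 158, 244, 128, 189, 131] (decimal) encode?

7

Byte at offset 0: 0xD9 = 11011001 → 2-byte char (#1). Advance 2.
Byte at offset 2: 0xF4 = 11110100 → 4-byte char (#2). Advance 4.
Byte at offset 6: 0xF1 = 11110001 → 4-byte char (#3). Advance 4.
Byte at offset 10: 0xF2 = 11110010 → 4-byte char (#4). Advance 4.
Byte at offset 14: 0xF0 = 11110000 → 4-byte char (#5). Advance 4.
Byte at offset 18: 0xE6 = 11100110 → 3-byte char (#6). Advance 3.
Byte at offset 21: 0xF4 = 11110100 → 4-byte char (#7). Advance 4.
Reached end at offset 25 after 7 code points.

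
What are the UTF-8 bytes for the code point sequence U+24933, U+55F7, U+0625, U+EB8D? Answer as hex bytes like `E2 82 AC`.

F0 A4 A4 B3 E5 97 B7 D8 A5 EE AE 8D

U+24933: 4-byte form → F0 A4 A4 B3.
U+55F7: 3-byte form → E5 97 B7.
U+0625: 2-byte form → D8 A5.
U+EB8D: 3-byte form → EE AE 8D.
Concatenated (12 bytes): F0 A4 A4 B3 E5 97 B7 D8 A5 EE AE 8D.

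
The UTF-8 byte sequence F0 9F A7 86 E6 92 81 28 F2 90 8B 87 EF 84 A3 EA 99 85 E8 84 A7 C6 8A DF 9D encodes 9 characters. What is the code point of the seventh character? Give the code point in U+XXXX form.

Offset 0: leading byte 0xF0 = 11110000 → 4-byte char #1 = F0 9F A7 86.
Offset 4: leading byte 0xE6 = 11100110 → 3-byte char #2 = E6 92 81.
Offset 7: leading byte 0x28 = 00101000 → 1-byte char #3 = 28.
Offset 8: leading byte 0xF2 = 11110010 → 4-byte char #4 = F2 90 8B 87.
Offset 12: leading byte 0xEF = 11101111 → 3-byte char #5 = EF 84 A3.
Offset 15: leading byte 0xEA = 11101010 → 3-byte char #6 = EA 99 85.
Offset 18: leading byte 0xE8 = 11101000 → 3-byte char #7 = E8 84 A7.
Leading byte 0xE8 = 11101000 matches 1110xxxx → 3-byte sequence.
Byte 1: 0xE8 = 11101000, payload 1000 (4 bits).
Byte 2: 0x84 = 10000100 (10xxxxxx ✓), payload 000100.
Byte 3: 0xA7 = 10100111 (10xxxxxx ✓), payload 100111.
Concatenate: 1000000100100111 = 0x8127 (16 bits → U+8127).

U+8127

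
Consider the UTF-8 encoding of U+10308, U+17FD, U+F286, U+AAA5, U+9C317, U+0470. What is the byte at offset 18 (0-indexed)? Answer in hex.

U+10308 → 4-byte form F0 90 8C 88 at offsets 0–3.
U+17FD → 3-byte form E1 9F BD at offsets 4–6.
U+F286 → 3-byte form EF 8A 86 at offsets 7–9.
U+AAA5 → 3-byte form EA AA A5 at offsets 10–12.
U+9C317 → 4-byte form F2 9C 8C 97 at offsets 13–16.
U+0470 → 2-byte form D1 B0 at offsets 17–18.
Offset 18 falls in char 6's range; it's byte 2 of D1 B0 = 0xB0.

0xB0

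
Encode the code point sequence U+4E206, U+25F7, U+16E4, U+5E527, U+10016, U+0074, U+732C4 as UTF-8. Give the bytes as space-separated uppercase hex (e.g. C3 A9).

F1 8E 88 86 E2 97 B7 E1 9B A4 F1 9E 94 A7 F0 90 80 96 74 F1 B3 8B 84

U+4E206: 4-byte form → F1 8E 88 86.
U+25F7: 3-byte form → E2 97 B7.
U+16E4: 3-byte form → E1 9B A4.
U+5E527: 4-byte form → F1 9E 94 A7.
U+10016: 4-byte form → F0 90 80 96.
U+0074: 1-byte form → 74.
U+732C4: 4-byte form → F1 B3 8B 84.
Concatenated (23 bytes): F1 8E 88 86 E2 97 B7 E1 9B A4 F1 9E 94 A7 F0 90 80 96 74 F1 B3 8B 84.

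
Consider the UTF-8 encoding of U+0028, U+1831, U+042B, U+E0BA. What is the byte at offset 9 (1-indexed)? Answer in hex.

0xBA

1-indexed offset 9 is 0-indexed offset 8.
U+0028 → 1-byte form 28 at offsets 0–0.
U+1831 → 3-byte form E1 A0 B1 at offsets 1–3.
U+042B → 2-byte form D0 AB at offsets 4–5.
U+E0BA → 3-byte form EE 82 BA at offsets 6–8.
Offset 8 falls in char 4's range; it's byte 3 of EE 82 BA = 0xBA.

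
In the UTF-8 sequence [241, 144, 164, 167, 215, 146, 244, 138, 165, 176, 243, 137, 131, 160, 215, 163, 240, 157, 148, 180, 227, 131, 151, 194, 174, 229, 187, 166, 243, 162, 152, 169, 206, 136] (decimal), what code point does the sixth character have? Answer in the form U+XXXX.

U+1D534

Offset 0: leading byte 0xF1 = 11110001 → 4-byte char #1 = F1 90 A4 A7.
Offset 4: leading byte 0xD7 = 11010111 → 2-byte char #2 = D7 92.
Offset 6: leading byte 0xF4 = 11110100 → 4-byte char #3 = F4 8A A5 B0.
Offset 10: leading byte 0xF3 = 11110011 → 4-byte char #4 = F3 89 83 A0.
Offset 14: leading byte 0xD7 = 11010111 → 2-byte char #5 = D7 A3.
Offset 16: leading byte 0xF0 = 11110000 → 4-byte char #6 = F0 9D 94 B4.
Leading byte 0xF0 = 11110000 matches 11110xxx → 4-byte sequence.
Byte 1: 0xF0 = 11110000, payload 000 (3 bits).
Byte 2: 0x9D = 10011101 (10xxxxxx ✓), payload 011101.
Byte 3: 0x94 = 10010100 (10xxxxxx ✓), payload 010100.
Byte 4: 0xB4 = 10110100 (10xxxxxx ✓), payload 110100.
Concatenate: 000011101010100110100 = 0x1D534 (21 bits → U+1D534).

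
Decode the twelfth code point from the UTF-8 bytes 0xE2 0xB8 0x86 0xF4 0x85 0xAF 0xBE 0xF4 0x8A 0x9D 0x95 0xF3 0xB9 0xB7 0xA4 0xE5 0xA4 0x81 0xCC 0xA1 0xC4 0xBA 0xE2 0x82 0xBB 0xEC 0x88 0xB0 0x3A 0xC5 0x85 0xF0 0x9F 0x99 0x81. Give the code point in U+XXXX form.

U+1F641

Offset 0: leading byte 0xE2 = 11100010 → 3-byte char #1 = E2 B8 86.
Offset 3: leading byte 0xF4 = 11110100 → 4-byte char #2 = F4 85 AF BE.
Offset 7: leading byte 0xF4 = 11110100 → 4-byte char #3 = F4 8A 9D 95.
Offset 11: leading byte 0xF3 = 11110011 → 4-byte char #4 = F3 B9 B7 A4.
Offset 15: leading byte 0xE5 = 11100101 → 3-byte char #5 = E5 A4 81.
Offset 18: leading byte 0xCC = 11001100 → 2-byte char #6 = CC A1.
Offset 20: leading byte 0xC4 = 11000100 → 2-byte char #7 = C4 BA.
Offset 22: leading byte 0xE2 = 11100010 → 3-byte char #8 = E2 82 BB.
Offset 25: leading byte 0xEC = 11101100 → 3-byte char #9 = EC 88 B0.
Offset 28: leading byte 0x3A = 00111010 → 1-byte char #10 = 3A.
Offset 29: leading byte 0xC5 = 11000101 → 2-byte char #11 = C5 85.
Offset 31: leading byte 0xF0 = 11110000 → 4-byte char #12 = F0 9F 99 81.
Leading byte 0xF0 = 11110000 matches 11110xxx → 4-byte sequence.
Byte 1: 0xF0 = 11110000, payload 000 (3 bits).
Byte 2: 0x9F = 10011111 (10xxxxxx ✓), payload 011111.
Byte 3: 0x99 = 10011001 (10xxxxxx ✓), payload 011001.
Byte 4: 0x81 = 10000001 (10xxxxxx ✓), payload 000001.
Concatenate: 000011111011001000001 = 0x1F641 (21 bits → U+1F641).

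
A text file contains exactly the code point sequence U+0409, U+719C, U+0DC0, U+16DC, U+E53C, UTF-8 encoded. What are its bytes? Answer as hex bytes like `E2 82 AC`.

U+0409: 2-byte form → D0 89.
U+719C: 3-byte form → E7 86 9C.
U+0DC0: 3-byte form → E0 B7 80.
U+16DC: 3-byte form → E1 9B 9C.
U+E53C: 3-byte form → EE 94 BC.
Concatenated (14 bytes): D0 89 E7 86 9C E0 B7 80 E1 9B 9C EE 94 BC.

D0 89 E7 86 9C E0 B7 80 E1 9B 9C EE 94 BC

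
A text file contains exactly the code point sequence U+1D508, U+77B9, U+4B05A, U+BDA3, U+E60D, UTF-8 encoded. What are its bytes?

F0 9D 94 88 E7 9E B9 F1 8B 81 9A EB B6 A3 EE 98 8D

U+1D508: 4-byte form → F0 9D 94 88.
U+77B9: 3-byte form → E7 9E B9.
U+4B05A: 4-byte form → F1 8B 81 9A.
U+BDA3: 3-byte form → EB B6 A3.
U+E60D: 3-byte form → EE 98 8D.
Concatenated (17 bytes): F0 9D 94 88 E7 9E B9 F1 8B 81 9A EB B6 A3 EE 98 8D.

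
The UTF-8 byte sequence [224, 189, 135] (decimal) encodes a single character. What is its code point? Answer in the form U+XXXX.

U+0F47

Leading byte 0xE0 = 11100000 matches 1110xxxx → 3-byte sequence.
Byte 1: 0xE0 = 11100000, payload 0000 (4 bits).
Byte 2: 0xBD = 10111101 (10xxxxxx ✓), payload 111101.
Byte 3: 0x87 = 10000111 (10xxxxxx ✓), payload 000111.
Concatenate: 0000111101000111 = 0xF47 (16 bits → U+0F47).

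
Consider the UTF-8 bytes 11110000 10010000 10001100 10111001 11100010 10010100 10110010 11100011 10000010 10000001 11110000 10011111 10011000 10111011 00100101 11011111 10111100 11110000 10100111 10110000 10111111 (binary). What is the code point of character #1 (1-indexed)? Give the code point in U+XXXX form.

U+10339

Offset 0: leading byte 0xF0 = 11110000 → 4-byte char #1 = F0 90 8C B9.
Leading byte 0xF0 = 11110000 matches 11110xxx → 4-byte sequence.
Byte 1: 0xF0 = 11110000, payload 000 (3 bits).
Byte 2: 0x90 = 10010000 (10xxxxxx ✓), payload 010000.
Byte 3: 0x8C = 10001100 (10xxxxxx ✓), payload 001100.
Byte 4: 0xB9 = 10111001 (10xxxxxx ✓), payload 111001.
Concatenate: 000010000001100111001 = 0x10339 (21 bits → U+10339).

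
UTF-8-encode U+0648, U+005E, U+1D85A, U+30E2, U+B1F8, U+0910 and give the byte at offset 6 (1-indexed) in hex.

1-indexed offset 6 is 0-indexed offset 5.
U+0648 → 2-byte form D9 88 at offsets 0–1.
U+005E → 1-byte form 5E at offsets 2–2.
U+1D85A → 4-byte form F0 9D A1 9A at offsets 3–6.
Offset 5 falls in char 3's range; it's byte 3 of F0 9D A1 9A = 0xA1.

0xA1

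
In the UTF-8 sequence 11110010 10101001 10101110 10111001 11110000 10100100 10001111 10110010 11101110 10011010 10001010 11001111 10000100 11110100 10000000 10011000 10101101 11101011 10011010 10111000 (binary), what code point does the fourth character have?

Offset 0: leading byte 0xF2 = 11110010 → 4-byte char #1 = F2 A9 AE B9.
Offset 4: leading byte 0xF0 = 11110000 → 4-byte char #2 = F0 A4 8F B2.
Offset 8: leading byte 0xEE = 11101110 → 3-byte char #3 = EE 9A 8A.
Offset 11: leading byte 0xCF = 11001111 → 2-byte char #4 = CF 84.
Leading byte 0xCF = 11001111 matches 110xxxxx → 2-byte sequence.
Byte 1: 0xCF = 11001111, payload 01111 (5 bits).
Byte 2: 0x84 = 10000100 (10xxxxxx ✓), payload 000100.
Concatenate: 01111000100 = 0x3C4 (11 bits → U+03C4).

U+03C4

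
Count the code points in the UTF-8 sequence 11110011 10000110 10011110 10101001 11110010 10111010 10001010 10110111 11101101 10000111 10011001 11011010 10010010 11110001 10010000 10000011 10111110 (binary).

Byte at offset 0: 0xF3 = 11110011 → 4-byte char (#1). Advance 4.
Byte at offset 4: 0xF2 = 11110010 → 4-byte char (#2). Advance 4.
Byte at offset 8: 0xED = 11101101 → 3-byte char (#3). Advance 3.
Byte at offset 11: 0xDA = 11011010 → 2-byte char (#4). Advance 2.
Byte at offset 13: 0xF1 = 11110001 → 4-byte char (#5). Advance 4.
Reached end at offset 17 after 5 code points.

5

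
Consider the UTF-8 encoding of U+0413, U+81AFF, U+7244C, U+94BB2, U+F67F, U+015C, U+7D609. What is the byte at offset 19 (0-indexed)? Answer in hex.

0xF1

U+0413 → 2-byte form D0 93 at offsets 0–1.
U+81AFF → 4-byte form F2 81 AB BF at offsets 2–5.
U+7244C → 4-byte form F1 B2 91 8C at offsets 6–9.
U+94BB2 → 4-byte form F2 94 AE B2 at offsets 10–13.
U+F67F → 3-byte form EF 99 BF at offsets 14–16.
U+015C → 2-byte form C5 9C at offsets 17–18.
U+7D609 → 4-byte form F1 BD 98 89 at offsets 19–22.
Offset 19 falls in char 7's range; it's byte 1 of F1 BD 98 89 = 0xF1.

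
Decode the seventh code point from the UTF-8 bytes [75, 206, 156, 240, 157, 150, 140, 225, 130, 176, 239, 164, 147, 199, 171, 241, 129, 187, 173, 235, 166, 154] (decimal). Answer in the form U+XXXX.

U+41EED

Offset 0: leading byte 0x4B = 01001011 → 1-byte char #1 = 4B.
Offset 1: leading byte 0xCE = 11001110 → 2-byte char #2 = CE 9C.
Offset 3: leading byte 0xF0 = 11110000 → 4-byte char #3 = F0 9D 96 8C.
Offset 7: leading byte 0xE1 = 11100001 → 3-byte char #4 = E1 82 B0.
Offset 10: leading byte 0xEF = 11101111 → 3-byte char #5 = EF A4 93.
Offset 13: leading byte 0xC7 = 11000111 → 2-byte char #6 = C7 AB.
Offset 15: leading byte 0xF1 = 11110001 → 4-byte char #7 = F1 81 BB AD.
Leading byte 0xF1 = 11110001 matches 11110xxx → 4-byte sequence.
Byte 1: 0xF1 = 11110001, payload 001 (3 bits).
Byte 2: 0x81 = 10000001 (10xxxxxx ✓), payload 000001.
Byte 3: 0xBB = 10111011 (10xxxxxx ✓), payload 111011.
Byte 4: 0xAD = 10101101 (10xxxxxx ✓), payload 101101.
Concatenate: 001000001111011101101 = 0x41EED (21 bits → U+41EED).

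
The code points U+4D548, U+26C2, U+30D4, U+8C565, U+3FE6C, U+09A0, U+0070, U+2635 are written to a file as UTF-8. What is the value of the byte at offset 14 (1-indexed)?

0xA5

1-indexed offset 14 is 0-indexed offset 13.
U+4D548 → 4-byte form F1 8D 95 88 at offsets 0–3.
U+26C2 → 3-byte form E2 9B 82 at offsets 4–6.
U+30D4 → 3-byte form E3 83 94 at offsets 7–9.
U+8C565 → 4-byte form F2 8C 95 A5 at offsets 10–13.
Offset 13 falls in char 4's range; it's byte 4 of F2 8C 95 A5 = 0xA5.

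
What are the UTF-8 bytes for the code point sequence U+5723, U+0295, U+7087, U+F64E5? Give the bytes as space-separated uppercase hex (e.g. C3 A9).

U+5723: 3-byte form → E5 9C A3.
U+0295: 2-byte form → CA 95.
U+7087: 3-byte form → E7 82 87.
U+F64E5: 4-byte form → F3 B6 93 A5.
Concatenated (12 bytes): E5 9C A3 CA 95 E7 82 87 F3 B6 93 A5.

E5 9C A3 CA 95 E7 82 87 F3 B6 93 A5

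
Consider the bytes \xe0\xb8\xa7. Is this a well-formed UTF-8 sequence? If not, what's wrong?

valid

Leading byte 0xE0 = 11100000 → 3-byte form.
Continuation bytes 0xB8=10111000, 0xA7=10100111 all match 10xxxxxx.
Decoded value 0xE27 is ≥ 0x800 (shortest form) and not a surrogate.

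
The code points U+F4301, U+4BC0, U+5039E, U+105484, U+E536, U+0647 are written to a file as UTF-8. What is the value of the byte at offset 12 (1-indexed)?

0xF4

1-indexed offset 12 is 0-indexed offset 11.
U+F4301 → 4-byte form F3 B4 8C 81 at offsets 0–3.
U+4BC0 → 3-byte form E4 AF 80 at offsets 4–6.
U+5039E → 4-byte form F1 90 8E 9E at offsets 7–10.
U+105484 → 4-byte form F4 85 92 84 at offsets 11–14.
Offset 11 falls in char 4's range; it's byte 1 of F4 85 92 84 = 0xF4.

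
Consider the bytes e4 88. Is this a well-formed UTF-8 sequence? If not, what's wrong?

invalid (sequence truncated)

Leading byte 0xE4 = 11100100 → 3-byte form, but only 2 bytes are present.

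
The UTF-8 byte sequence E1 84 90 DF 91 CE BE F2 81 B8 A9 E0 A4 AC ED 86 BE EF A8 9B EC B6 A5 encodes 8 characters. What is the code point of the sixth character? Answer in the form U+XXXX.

U+D1BE

Offset 0: leading byte 0xE1 = 11100001 → 3-byte char #1 = E1 84 90.
Offset 3: leading byte 0xDF = 11011111 → 2-byte char #2 = DF 91.
Offset 5: leading byte 0xCE = 11001110 → 2-byte char #3 = CE BE.
Offset 7: leading byte 0xF2 = 11110010 → 4-byte char #4 = F2 81 B8 A9.
Offset 11: leading byte 0xE0 = 11100000 → 3-byte char #5 = E0 A4 AC.
Offset 14: leading byte 0xED = 11101101 → 3-byte char #6 = ED 86 BE.
Leading byte 0xED = 11101101 matches 1110xxxx → 3-byte sequence.
Byte 1: 0xED = 11101101, payload 1101 (4 bits).
Byte 2: 0x86 = 10000110 (10xxxxxx ✓), payload 000110.
Byte 3: 0xBE = 10111110 (10xxxxxx ✓), payload 111110.
Concatenate: 1101000110111110 = 0xD1BE (16 bits → U+D1BE).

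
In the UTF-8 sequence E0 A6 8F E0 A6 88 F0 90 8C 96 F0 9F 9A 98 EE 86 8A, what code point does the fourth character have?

U+1F698

Offset 0: leading byte 0xE0 = 11100000 → 3-byte char #1 = E0 A6 8F.
Offset 3: leading byte 0xE0 = 11100000 → 3-byte char #2 = E0 A6 88.
Offset 6: leading byte 0xF0 = 11110000 → 4-byte char #3 = F0 90 8C 96.
Offset 10: leading byte 0xF0 = 11110000 → 4-byte char #4 = F0 9F 9A 98.
Leading byte 0xF0 = 11110000 matches 11110xxx → 4-byte sequence.
Byte 1: 0xF0 = 11110000, payload 000 (3 bits).
Byte 2: 0x9F = 10011111 (10xxxxxx ✓), payload 011111.
Byte 3: 0x9A = 10011010 (10xxxxxx ✓), payload 011010.
Byte 4: 0x98 = 10011000 (10xxxxxx ✓), payload 011000.
Concatenate: 000011111011010011000 = 0x1F698 (21 bits → U+1F698).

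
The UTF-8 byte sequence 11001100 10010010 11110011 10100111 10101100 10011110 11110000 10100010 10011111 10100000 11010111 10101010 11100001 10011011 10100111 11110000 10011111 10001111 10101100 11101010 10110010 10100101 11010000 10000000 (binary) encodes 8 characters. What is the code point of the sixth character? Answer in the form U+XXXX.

Offset 0: leading byte 0xCC = 11001100 → 2-byte char #1 = CC 92.
Offset 2: leading byte 0xF3 = 11110011 → 4-byte char #2 = F3 A7 AC 9E.
Offset 6: leading byte 0xF0 = 11110000 → 4-byte char #3 = F0 A2 9F A0.
Offset 10: leading byte 0xD7 = 11010111 → 2-byte char #4 = D7 AA.
Offset 12: leading byte 0xE1 = 11100001 → 3-byte char #5 = E1 9B A7.
Offset 15: leading byte 0xF0 = 11110000 → 4-byte char #6 = F0 9F 8F AC.
Leading byte 0xF0 = 11110000 matches 11110xxx → 4-byte sequence.
Byte 1: 0xF0 = 11110000, payload 000 (3 bits).
Byte 2: 0x9F = 10011111 (10xxxxxx ✓), payload 011111.
Byte 3: 0x8F = 10001111 (10xxxxxx ✓), payload 001111.
Byte 4: 0xAC = 10101100 (10xxxxxx ✓), payload 101100.
Concatenate: 000011111001111101100 = 0x1F3EC (21 bits → U+1F3EC).

U+1F3EC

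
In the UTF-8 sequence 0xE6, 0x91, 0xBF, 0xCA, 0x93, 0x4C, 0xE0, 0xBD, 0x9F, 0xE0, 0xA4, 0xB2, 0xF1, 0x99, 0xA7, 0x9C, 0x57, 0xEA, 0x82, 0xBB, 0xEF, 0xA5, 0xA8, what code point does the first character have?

Offset 0: leading byte 0xE6 = 11100110 → 3-byte char #1 = E6 91 BF.
Leading byte 0xE6 = 11100110 matches 1110xxxx → 3-byte sequence.
Byte 1: 0xE6 = 11100110, payload 0110 (4 bits).
Byte 2: 0x91 = 10010001 (10xxxxxx ✓), payload 010001.
Byte 3: 0xBF = 10111111 (10xxxxxx ✓), payload 111111.
Concatenate: 0110010001111111 = 0x647F (16 bits → U+647F).

U+647F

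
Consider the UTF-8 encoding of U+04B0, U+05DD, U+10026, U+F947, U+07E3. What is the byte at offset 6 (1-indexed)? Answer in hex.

1-indexed offset 6 is 0-indexed offset 5.
U+04B0 → 2-byte form D2 B0 at offsets 0–1.
U+05DD → 2-byte form D7 9D at offsets 2–3.
U+10026 → 4-byte form F0 90 80 A6 at offsets 4–7.
Offset 5 falls in char 3's range; it's byte 2 of F0 90 80 A6 = 0x90.

0x90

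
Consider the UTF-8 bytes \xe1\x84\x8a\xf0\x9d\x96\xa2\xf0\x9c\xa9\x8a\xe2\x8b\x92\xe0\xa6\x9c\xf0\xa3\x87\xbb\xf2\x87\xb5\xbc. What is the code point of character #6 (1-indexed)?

U+231FB

Offset 0: leading byte 0xE1 = 11100001 → 3-byte char #1 = E1 84 8A.
Offset 3: leading byte 0xF0 = 11110000 → 4-byte char #2 = F0 9D 96 A2.
Offset 7: leading byte 0xF0 = 11110000 → 4-byte char #3 = F0 9C A9 8A.
Offset 11: leading byte 0xE2 = 11100010 → 3-byte char #4 = E2 8B 92.
Offset 14: leading byte 0xE0 = 11100000 → 3-byte char #5 = E0 A6 9C.
Offset 17: leading byte 0xF0 = 11110000 → 4-byte char #6 = F0 A3 87 BB.
Leading byte 0xF0 = 11110000 matches 11110xxx → 4-byte sequence.
Byte 1: 0xF0 = 11110000, payload 000 (3 bits).
Byte 2: 0xA3 = 10100011 (10xxxxxx ✓), payload 100011.
Byte 3: 0x87 = 10000111 (10xxxxxx ✓), payload 000111.
Byte 4: 0xBB = 10111011 (10xxxxxx ✓), payload 111011.
Concatenate: 000100011000111111011 = 0x231FB (21 bits → U+231FB).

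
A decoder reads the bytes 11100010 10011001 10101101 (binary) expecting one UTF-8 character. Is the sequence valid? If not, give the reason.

valid

Leading byte 0xE2 = 11100010 → 3-byte form.
Continuation bytes 0x99=10011001, 0xAD=10101101 all match 10xxxxxx.
Decoded value 0x266D is ≥ 0x800 (shortest form) and not a surrogate.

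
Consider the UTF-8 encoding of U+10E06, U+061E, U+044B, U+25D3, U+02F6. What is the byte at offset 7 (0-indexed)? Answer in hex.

U+10E06 → 4-byte form F0 90 B8 86 at offsets 0–3.
U+061E → 2-byte form D8 9E at offsets 4–5.
U+044B → 2-byte form D1 8B at offsets 6–7.
Offset 7 falls in char 3's range; it's byte 2 of D1 8B = 0x8B.

0x8B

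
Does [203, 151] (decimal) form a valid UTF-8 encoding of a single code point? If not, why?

valid

Leading byte 0xCB = 11001011 → 2-byte form.
Continuation bytes 0x97=10010111 all match 10xxxxxx.
Decoded value 0x2D7 is ≥ 0x80 (shortest form) and not a surrogate.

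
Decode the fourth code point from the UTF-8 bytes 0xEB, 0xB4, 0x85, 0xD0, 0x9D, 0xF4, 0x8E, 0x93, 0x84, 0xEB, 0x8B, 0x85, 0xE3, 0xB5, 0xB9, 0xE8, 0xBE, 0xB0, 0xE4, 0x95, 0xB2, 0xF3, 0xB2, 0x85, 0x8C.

U+B2C5

Offset 0: leading byte 0xEB = 11101011 → 3-byte char #1 = EB B4 85.
Offset 3: leading byte 0xD0 = 11010000 → 2-byte char #2 = D0 9D.
Offset 5: leading byte 0xF4 = 11110100 → 4-byte char #3 = F4 8E 93 84.
Offset 9: leading byte 0xEB = 11101011 → 3-byte char #4 = EB 8B 85.
Leading byte 0xEB = 11101011 matches 1110xxxx → 3-byte sequence.
Byte 1: 0xEB = 11101011, payload 1011 (4 bits).
Byte 2: 0x8B = 10001011 (10xxxxxx ✓), payload 001011.
Byte 3: 0x85 = 10000101 (10xxxxxx ✓), payload 000101.
Concatenate: 1011001011000101 = 0xB2C5 (16 bits → U+B2C5).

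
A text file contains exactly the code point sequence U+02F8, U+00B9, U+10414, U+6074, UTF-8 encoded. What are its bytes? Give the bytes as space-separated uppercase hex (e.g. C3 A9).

CB B8 C2 B9 F0 90 90 94 E6 81 B4

U+02F8: 2-byte form → CB B8.
U+00B9: 2-byte form → C2 B9.
U+10414: 4-byte form → F0 90 90 94.
U+6074: 3-byte form → E6 81 B4.
Concatenated (11 bytes): CB B8 C2 B9 F0 90 90 94 E6 81 B4.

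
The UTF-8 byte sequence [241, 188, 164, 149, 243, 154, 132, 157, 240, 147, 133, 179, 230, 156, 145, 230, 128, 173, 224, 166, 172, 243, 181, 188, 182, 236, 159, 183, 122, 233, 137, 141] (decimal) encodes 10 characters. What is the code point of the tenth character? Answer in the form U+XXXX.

Offset 0: leading byte 0xF1 = 11110001 → 4-byte char #1 = F1 BC A4 95.
Offset 4: leading byte 0xF3 = 11110011 → 4-byte char #2 = F3 9A 84 9D.
Offset 8: leading byte 0xF0 = 11110000 → 4-byte char #3 = F0 93 85 B3.
Offset 12: leading byte 0xE6 = 11100110 → 3-byte char #4 = E6 9C 91.
Offset 15: leading byte 0xE6 = 11100110 → 3-byte char #5 = E6 80 AD.
Offset 18: leading byte 0xE0 = 11100000 → 3-byte char #6 = E0 A6 AC.
Offset 21: leading byte 0xF3 = 11110011 → 4-byte char #7 = F3 B5 BC B6.
Offset 25: leading byte 0xEC = 11101100 → 3-byte char #8 = EC 9F B7.
Offset 28: leading byte 0x7A = 01111010 → 1-byte char #9 = 7A.
Offset 29: leading byte 0xE9 = 11101001 → 3-byte char #10 = E9 89 8D.
Leading byte 0xE9 = 11101001 matches 1110xxxx → 3-byte sequence.
Byte 1: 0xE9 = 11101001, payload 1001 (4 bits).
Byte 2: 0x89 = 10001001 (10xxxxxx ✓), payload 001001.
Byte 3: 0x8D = 10001101 (10xxxxxx ✓), payload 001101.
Concatenate: 1001001001001101 = 0x924D (16 bits → U+924D).

U+924D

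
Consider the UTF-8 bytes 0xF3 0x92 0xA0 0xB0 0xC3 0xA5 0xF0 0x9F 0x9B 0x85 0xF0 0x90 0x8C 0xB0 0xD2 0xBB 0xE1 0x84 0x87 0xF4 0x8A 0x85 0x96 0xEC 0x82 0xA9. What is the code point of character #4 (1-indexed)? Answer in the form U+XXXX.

Offset 0: leading byte 0xF3 = 11110011 → 4-byte char #1 = F3 92 A0 B0.
Offset 4: leading byte 0xC3 = 11000011 → 2-byte char #2 = C3 A5.
Offset 6: leading byte 0xF0 = 11110000 → 4-byte char #3 = F0 9F 9B 85.
Offset 10: leading byte 0xF0 = 11110000 → 4-byte char #4 = F0 90 8C B0.
Leading byte 0xF0 = 11110000 matches 11110xxx → 4-byte sequence.
Byte 1: 0xF0 = 11110000, payload 000 (3 bits).
Byte 2: 0x90 = 10010000 (10xxxxxx ✓), payload 010000.
Byte 3: 0x8C = 10001100 (10xxxxxx ✓), payload 001100.
Byte 4: 0xB0 = 10110000 (10xxxxxx ✓), payload 110000.
Concatenate: 000010000001100110000 = 0x10330 (21 bits → U+10330).

U+10330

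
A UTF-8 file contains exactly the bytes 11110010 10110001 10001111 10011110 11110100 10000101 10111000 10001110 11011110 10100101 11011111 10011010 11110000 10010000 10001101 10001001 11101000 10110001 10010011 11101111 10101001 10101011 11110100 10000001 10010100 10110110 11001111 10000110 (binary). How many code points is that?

9

Byte at offset 0: 0xF2 = 11110010 → 4-byte char (#1). Advance 4.
Byte at offset 4: 0xF4 = 11110100 → 4-byte char (#2). Advance 4.
Byte at offset 8: 0xDE = 11011110 → 2-byte char (#3). Advance 2.
Byte at offset 10: 0xDF = 11011111 → 2-byte char (#4). Advance 2.
Byte at offset 12: 0xF0 = 11110000 → 4-byte char (#5). Advance 4.
Byte at offset 16: 0xE8 = 11101000 → 3-byte char (#6). Advance 3.
Byte at offset 19: 0xEF = 11101111 → 3-byte char (#7). Advance 3.
Byte at offset 22: 0xF4 = 11110100 → 4-byte char (#8). Advance 4.
Byte at offset 26: 0xCF = 11001111 → 2-byte char (#9). Advance 2.
Reached end at offset 28 after 9 code points.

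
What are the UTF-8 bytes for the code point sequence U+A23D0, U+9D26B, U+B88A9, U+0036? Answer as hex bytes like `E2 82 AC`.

F2 A2 8F 90 F2 9D 89 AB F2 B8 A2 A9 36

U+A23D0: 4-byte form → F2 A2 8F 90.
U+9D26B: 4-byte form → F2 9D 89 AB.
U+B88A9: 4-byte form → F2 B8 A2 A9.
U+0036: 1-byte form → 36.
Concatenated (13 bytes): F2 A2 8F 90 F2 9D 89 AB F2 B8 A2 A9 36.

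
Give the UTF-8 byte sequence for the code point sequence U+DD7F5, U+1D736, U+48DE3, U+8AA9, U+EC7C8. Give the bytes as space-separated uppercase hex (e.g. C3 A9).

F3 9D 9F B5 F0 9D 9C B6 F1 88 B7 A3 E8 AA A9 F3 AC 9F 88

U+DD7F5: 4-byte form → F3 9D 9F B5.
U+1D736: 4-byte form → F0 9D 9C B6.
U+48DE3: 4-byte form → F1 88 B7 A3.
U+8AA9: 3-byte form → E8 AA A9.
U+EC7C8: 4-byte form → F3 AC 9F 88.
Concatenated (19 bytes): F3 9D 9F B5 F0 9D 9C B6 F1 88 B7 A3 E8 AA A9 F3 AC 9F 88.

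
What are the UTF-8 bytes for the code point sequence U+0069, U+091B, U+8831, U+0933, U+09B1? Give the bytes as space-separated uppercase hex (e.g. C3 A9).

U+0069: 1-byte form → 69.
U+091B: 3-byte form → E0 A4 9B.
U+8831: 3-byte form → E8 A0 B1.
U+0933: 3-byte form → E0 A4 B3.
U+09B1: 3-byte form → E0 A6 B1.
Concatenated (13 bytes): 69 E0 A4 9B E8 A0 B1 E0 A4 B3 E0 A6 B1.

69 E0 A4 9B E8 A0 B1 E0 A4 B3 E0 A6 B1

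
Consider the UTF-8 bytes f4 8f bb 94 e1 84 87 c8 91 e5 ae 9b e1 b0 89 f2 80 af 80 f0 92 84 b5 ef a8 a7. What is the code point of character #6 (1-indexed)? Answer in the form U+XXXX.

U+80BC0

Offset 0: leading byte 0xF4 = 11110100 → 4-byte char #1 = F4 8F BB 94.
Offset 4: leading byte 0xE1 = 11100001 → 3-byte char #2 = E1 84 87.
Offset 7: leading byte 0xC8 = 11001000 → 2-byte char #3 = C8 91.
Offset 9: leading byte 0xE5 = 11100101 → 3-byte char #4 = E5 AE 9B.
Offset 12: leading byte 0xE1 = 11100001 → 3-byte char #5 = E1 B0 89.
Offset 15: leading byte 0xF2 = 11110010 → 4-byte char #6 = F2 80 AF 80.
Leading byte 0xF2 = 11110010 matches 11110xxx → 4-byte sequence.
Byte 1: 0xF2 = 11110010, payload 010 (3 bits).
Byte 2: 0x80 = 10000000 (10xxxxxx ✓), payload 000000.
Byte 3: 0xAF = 10101111 (10xxxxxx ✓), payload 101111.
Byte 4: 0x80 = 10000000 (10xxxxxx ✓), payload 000000.
Concatenate: 010000000101111000000 = 0x80BC0 (21 bits → U+80BC0).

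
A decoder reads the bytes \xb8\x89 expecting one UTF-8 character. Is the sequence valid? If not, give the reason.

Byte 0xB8 = 10111000 has the form 10xxxxxx — a continuation byte — but there is no preceding leading byte.

invalid (continuation byte with no leading byte)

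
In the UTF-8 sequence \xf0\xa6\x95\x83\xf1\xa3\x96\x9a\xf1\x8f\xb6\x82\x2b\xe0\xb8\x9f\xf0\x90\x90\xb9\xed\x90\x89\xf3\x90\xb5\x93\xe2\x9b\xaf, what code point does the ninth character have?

U+26EF

Offset 0: leading byte 0xF0 = 11110000 → 4-byte char #1 = F0 A6 95 83.
Offset 4: leading byte 0xF1 = 11110001 → 4-byte char #2 = F1 A3 96 9A.
Offset 8: leading byte 0xF1 = 11110001 → 4-byte char #3 = F1 8F B6 82.
Offset 12: leading byte 0x2B = 00101011 → 1-byte char #4 = 2B.
Offset 13: leading byte 0xE0 = 11100000 → 3-byte char #5 = E0 B8 9F.
Offset 16: leading byte 0xF0 = 11110000 → 4-byte char #6 = F0 90 90 B9.
Offset 20: leading byte 0xED = 11101101 → 3-byte char #7 = ED 90 89.
Offset 23: leading byte 0xF3 = 11110011 → 4-byte char #8 = F3 90 B5 93.
Offset 27: leading byte 0xE2 = 11100010 → 3-byte char #9 = E2 9B AF.
Leading byte 0xE2 = 11100010 matches 1110xxxx → 3-byte sequence.
Byte 1: 0xE2 = 11100010, payload 0010 (4 bits).
Byte 2: 0x9B = 10011011 (10xxxxxx ✓), payload 011011.
Byte 3: 0xAF = 10101111 (10xxxxxx ✓), payload 101111.
Concatenate: 0010011011101111 = 0x26EF (16 bits → U+26EF).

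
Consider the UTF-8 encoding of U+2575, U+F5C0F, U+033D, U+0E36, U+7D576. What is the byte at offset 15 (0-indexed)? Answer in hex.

0xB6

U+2575 → 3-byte form E2 95 B5 at offsets 0–2.
U+F5C0F → 4-byte form F3 B5 B0 8F at offsets 3–6.
U+033D → 2-byte form CC BD at offsets 7–8.
U+0E36 → 3-byte form E0 B8 B6 at offsets 9–11.
U+7D576 → 4-byte form F1 BD 95 B6 at offsets 12–15.
Offset 15 falls in char 5's range; it's byte 4 of F1 BD 95 B6 = 0xB6.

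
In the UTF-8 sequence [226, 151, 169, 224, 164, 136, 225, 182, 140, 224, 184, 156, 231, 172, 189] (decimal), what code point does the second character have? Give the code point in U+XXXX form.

Offset 0: leading byte 0xE2 = 11100010 → 3-byte char #1 = E2 97 A9.
Offset 3: leading byte 0xE0 = 11100000 → 3-byte char #2 = E0 A4 88.
Leading byte 0xE0 = 11100000 matches 1110xxxx → 3-byte sequence.
Byte 1: 0xE0 = 11100000, payload 0000 (4 bits).
Byte 2: 0xA4 = 10100100 (10xxxxxx ✓), payload 100100.
Byte 3: 0x88 = 10001000 (10xxxxxx ✓), payload 001000.
Concatenate: 0000100100001000 = 0x908 (16 bits → U+0908).

U+0908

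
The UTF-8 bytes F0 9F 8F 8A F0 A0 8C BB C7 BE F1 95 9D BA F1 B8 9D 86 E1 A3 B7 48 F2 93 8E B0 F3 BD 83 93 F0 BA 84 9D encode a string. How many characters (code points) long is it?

10

Byte at offset 0: 0xF0 = 11110000 → 4-byte char (#1). Advance 4.
Byte at offset 4: 0xF0 = 11110000 → 4-byte char (#2). Advance 4.
Byte at offset 8: 0xC7 = 11000111 → 2-byte char (#3). Advance 2.
Byte at offset 10: 0xF1 = 11110001 → 4-byte char (#4). Advance 4.
Byte at offset 14: 0xF1 = 11110001 → 4-byte char (#5). Advance 4.
Byte at offset 18: 0xE1 = 11100001 → 3-byte char (#6). Advance 3.
Byte at offset 21: 0x48 = 01001000 → 1-byte char (#7). Advance 1.
Byte at offset 22: 0xF2 = 11110010 → 4-byte char (#8). Advance 4.
Byte at offset 26: 0xF3 = 11110011 → 4-byte char (#9). Advance 4.
Byte at offset 30: 0xF0 = 11110000 → 4-byte char (#10). Advance 4.
Reached end at offset 34 after 10 code points.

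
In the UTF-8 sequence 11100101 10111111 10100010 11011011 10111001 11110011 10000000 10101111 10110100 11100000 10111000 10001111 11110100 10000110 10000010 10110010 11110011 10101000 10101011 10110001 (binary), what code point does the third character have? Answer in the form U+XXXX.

U+C0BF4

Offset 0: leading byte 0xE5 = 11100101 → 3-byte char #1 = E5 BF A2.
Offset 3: leading byte 0xDB = 11011011 → 2-byte char #2 = DB B9.
Offset 5: leading byte 0xF3 = 11110011 → 4-byte char #3 = F3 80 AF B4.
Leading byte 0xF3 = 11110011 matches 11110xxx → 4-byte sequence.
Byte 1: 0xF3 = 11110011, payload 011 (3 bits).
Byte 2: 0x80 = 10000000 (10xxxxxx ✓), payload 000000.
Byte 3: 0xAF = 10101111 (10xxxxxx ✓), payload 101111.
Byte 4: 0xB4 = 10110100 (10xxxxxx ✓), payload 110100.
Concatenate: 011000000101111110100 = 0xC0BF4 (21 bits → U+C0BF4).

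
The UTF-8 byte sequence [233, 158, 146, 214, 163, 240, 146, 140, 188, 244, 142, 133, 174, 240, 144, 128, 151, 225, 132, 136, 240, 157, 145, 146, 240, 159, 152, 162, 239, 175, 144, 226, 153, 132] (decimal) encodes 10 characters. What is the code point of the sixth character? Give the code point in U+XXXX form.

Offset 0: leading byte 0xE9 = 11101001 → 3-byte char #1 = E9 9E 92.
Offset 3: leading byte 0xD6 = 11010110 → 2-byte char #2 = D6 A3.
Offset 5: leading byte 0xF0 = 11110000 → 4-byte char #3 = F0 92 8C BC.
Offset 9: leading byte 0xF4 = 11110100 → 4-byte char #4 = F4 8E 85 AE.
Offset 13: leading byte 0xF0 = 11110000 → 4-byte char #5 = F0 90 80 97.
Offset 17: leading byte 0xE1 = 11100001 → 3-byte char #6 = E1 84 88.
Leading byte 0xE1 = 11100001 matches 1110xxxx → 3-byte sequence.
Byte 1: 0xE1 = 11100001, payload 0001 (4 bits).
Byte 2: 0x84 = 10000100 (10xxxxxx ✓), payload 000100.
Byte 3: 0x88 = 10001000 (10xxxxxx ✓), payload 001000.
Concatenate: 0001000100001000 = 0x1108 (16 bits → U+1108).

U+1108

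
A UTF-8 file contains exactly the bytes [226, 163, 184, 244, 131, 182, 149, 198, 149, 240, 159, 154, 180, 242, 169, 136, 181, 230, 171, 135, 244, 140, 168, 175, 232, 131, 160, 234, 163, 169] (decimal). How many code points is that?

Byte at offset 0: 0xE2 = 11100010 → 3-byte char (#1). Advance 3.
Byte at offset 3: 0xF4 = 11110100 → 4-byte char (#2). Advance 4.
Byte at offset 7: 0xC6 = 11000110 → 2-byte char (#3). Advance 2.
Byte at offset 9: 0xF0 = 11110000 → 4-byte char (#4). Advance 4.
Byte at offset 13: 0xF2 = 11110010 → 4-byte char (#5). Advance 4.
Byte at offset 17: 0xE6 = 11100110 → 3-byte char (#6). Advance 3.
Byte at offset 20: 0xF4 = 11110100 → 4-byte char (#7). Advance 4.
Byte at offset 24: 0xE8 = 11101000 → 3-byte char (#8). Advance 3.
Byte at offset 27: 0xEA = 11101010 → 3-byte char (#9). Advance 3.
Reached end at offset 30 after 9 code points.

9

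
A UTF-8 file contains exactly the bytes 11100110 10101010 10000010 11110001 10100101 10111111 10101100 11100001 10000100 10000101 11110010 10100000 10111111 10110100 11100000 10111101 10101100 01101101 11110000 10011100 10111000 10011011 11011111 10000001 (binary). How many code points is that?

8

Byte at offset 0: 0xE6 = 11100110 → 3-byte char (#1). Advance 3.
Byte at offset 3: 0xF1 = 11110001 → 4-byte char (#2). Advance 4.
Byte at offset 7: 0xE1 = 11100001 → 3-byte char (#3). Advance 3.
Byte at offset 10: 0xF2 = 11110010 → 4-byte char (#4). Advance 4.
Byte at offset 14: 0xE0 = 11100000 → 3-byte char (#5). Advance 3.
Byte at offset 17: 0x6D = 01101101 → 1-byte char (#6). Advance 1.
Byte at offset 18: 0xF0 = 11110000 → 4-byte char (#7). Advance 4.
Byte at offset 22: 0xDF = 11011111 → 2-byte char (#8). Advance 2.
Reached end at offset 24 after 8 code points.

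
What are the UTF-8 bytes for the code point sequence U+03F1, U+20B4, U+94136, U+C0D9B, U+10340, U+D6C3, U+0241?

U+03F1: 2-byte form → CF B1.
U+20B4: 3-byte form → E2 82 B4.
U+94136: 4-byte form → F2 94 84 B6.
U+C0D9B: 4-byte form → F3 80 B6 9B.
U+10340: 4-byte form → F0 90 8D 80.
U+D6C3: 3-byte form → ED 9B 83.
U+0241: 2-byte form → C9 81.
Concatenated (22 bytes): CF B1 E2 82 B4 F2 94 84 B6 F3 80 B6 9B F0 90 8D 80 ED 9B 83 C9 81.

CF B1 E2 82 B4 F2 94 84 B6 F3 80 B6 9B F0 90 8D 80 ED 9B 83 C9 81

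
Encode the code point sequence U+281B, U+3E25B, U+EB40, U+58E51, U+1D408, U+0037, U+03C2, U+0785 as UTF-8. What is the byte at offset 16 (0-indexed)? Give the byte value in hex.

0x90

U+281B → 3-byte form E2 A0 9B at offsets 0–2.
U+3E25B → 4-byte form F0 BE 89 9B at offsets 3–6.
U+EB40 → 3-byte form EE AD 80 at offsets 7–9.
U+58E51 → 4-byte form F1 98 B9 91 at offsets 10–13.
U+1D408 → 4-byte form F0 9D 90 88 at offsets 14–17.
Offset 16 falls in char 5's range; it's byte 3 of F0 9D 90 88 = 0x90.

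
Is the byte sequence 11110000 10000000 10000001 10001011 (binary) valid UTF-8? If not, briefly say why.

invalid (overlong encoding)

Leading byte 0xF0 = 11110000 → 4-byte form.
Continuation bytes all match 10xxxxxx. Payload decodes to 0x4B.
But 0x4B < 0x10000, the minimum for a 4-byte sequence — this is an overlong encoding.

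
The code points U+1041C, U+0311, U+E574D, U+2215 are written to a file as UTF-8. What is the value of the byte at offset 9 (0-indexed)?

U+1041C → 4-byte form F0 90 90 9C at offsets 0–3.
U+0311 → 2-byte form CC 91 at offsets 4–5.
U+E574D → 4-byte form F3 A5 9D 8D at offsets 6–9.
Offset 9 falls in char 3's range; it's byte 4 of F3 A5 9D 8D = 0x8D.

0x8D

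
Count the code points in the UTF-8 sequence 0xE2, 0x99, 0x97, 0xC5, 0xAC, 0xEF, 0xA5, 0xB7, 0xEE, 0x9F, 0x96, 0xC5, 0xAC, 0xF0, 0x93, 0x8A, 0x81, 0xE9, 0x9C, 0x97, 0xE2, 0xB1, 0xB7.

8

Byte at offset 0: 0xE2 = 11100010 → 3-byte char (#1). Advance 3.
Byte at offset 3: 0xC5 = 11000101 → 2-byte char (#2). Advance 2.
Byte at offset 5: 0xEF = 11101111 → 3-byte char (#3). Advance 3.
Byte at offset 8: 0xEE = 11101110 → 3-byte char (#4). Advance 3.
Byte at offset 11: 0xC5 = 11000101 → 2-byte char (#5). Advance 2.
Byte at offset 13: 0xF0 = 11110000 → 4-byte char (#6). Advance 4.
Byte at offset 17: 0xE9 = 11101001 → 3-byte char (#7). Advance 3.
Byte at offset 20: 0xE2 = 11100010 → 3-byte char (#8). Advance 3.
Reached end at offset 23 after 8 code points.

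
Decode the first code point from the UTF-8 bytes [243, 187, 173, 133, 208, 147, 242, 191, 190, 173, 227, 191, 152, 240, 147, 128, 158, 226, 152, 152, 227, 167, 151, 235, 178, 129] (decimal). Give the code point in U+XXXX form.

U+FBB45

Offset 0: leading byte 0xF3 = 11110011 → 4-byte char #1 = F3 BB AD 85.
Leading byte 0xF3 = 11110011 matches 11110xxx → 4-byte sequence.
Byte 1: 0xF3 = 11110011, payload 011 (3 bits).
Byte 2: 0xBB = 10111011 (10xxxxxx ✓), payload 111011.
Byte 3: 0xAD = 10101101 (10xxxxxx ✓), payload 101101.
Byte 4: 0x85 = 10000101 (10xxxxxx ✓), payload 000101.
Concatenate: 011111011101101000101 = 0xFBB45 (21 bits → U+FBB45).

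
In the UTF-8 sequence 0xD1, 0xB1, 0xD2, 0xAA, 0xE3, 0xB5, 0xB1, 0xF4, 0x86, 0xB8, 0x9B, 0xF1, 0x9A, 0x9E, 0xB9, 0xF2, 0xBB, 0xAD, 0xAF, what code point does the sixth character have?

U+BBB6F

Offset 0: leading byte 0xD1 = 11010001 → 2-byte char #1 = D1 B1.
Offset 2: leading byte 0xD2 = 11010010 → 2-byte char #2 = D2 AA.
Offset 4: leading byte 0xE3 = 11100011 → 3-byte char #3 = E3 B5 B1.
Offset 7: leading byte 0xF4 = 11110100 → 4-byte char #4 = F4 86 B8 9B.
Offset 11: leading byte 0xF1 = 11110001 → 4-byte char #5 = F1 9A 9E B9.
Offset 15: leading byte 0xF2 = 11110010 → 4-byte char #6 = F2 BB AD AF.
Leading byte 0xF2 = 11110010 matches 11110xxx → 4-byte sequence.
Byte 1: 0xF2 = 11110010, payload 010 (3 bits).
Byte 2: 0xBB = 10111011 (10xxxxxx ✓), payload 111011.
Byte 3: 0xAD = 10101101 (10xxxxxx ✓), payload 101101.
Byte 4: 0xAF = 10101111 (10xxxxxx ✓), payload 101111.
Concatenate: 010111011101101101111 = 0xBBB6F (21 bits → U+BBB6F).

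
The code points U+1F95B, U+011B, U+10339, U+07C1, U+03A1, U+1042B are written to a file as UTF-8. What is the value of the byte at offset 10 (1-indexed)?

0xB9

1-indexed offset 10 is 0-indexed offset 9.
U+1F95B → 4-byte form F0 9F A5 9B at offsets 0–3.
U+011B → 2-byte form C4 9B at offsets 4–5.
U+10339 → 4-byte form F0 90 8C B9 at offsets 6–9.
Offset 9 falls in char 3's range; it's byte 4 of F0 90 8C B9 = 0xB9.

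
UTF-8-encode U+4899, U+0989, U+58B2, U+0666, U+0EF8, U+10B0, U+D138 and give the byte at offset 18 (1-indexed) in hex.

1-indexed offset 18 is 0-indexed offset 17.
U+4899 → 3-byte form E4 A2 99 at offsets 0–2.
U+0989 → 3-byte form E0 A6 89 at offsets 3–5.
U+58B2 → 3-byte form E5 A2 B2 at offsets 6–8.
U+0666 → 2-byte form D9 A6 at offsets 9–10.
U+0EF8 → 3-byte form E0 BB B8 at offsets 11–13.
U+10B0 → 3-byte form E1 82 B0 at offsets 14–16.
U+D138 → 3-byte form ED 84 B8 at offsets 17–19.
Offset 17 falls in char 7's range; it's byte 1 of ED 84 B8 = 0xED.

0xED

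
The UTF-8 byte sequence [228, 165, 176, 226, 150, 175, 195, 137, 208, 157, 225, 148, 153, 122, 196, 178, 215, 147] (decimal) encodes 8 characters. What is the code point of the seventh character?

Offset 0: leading byte 0xE4 = 11100100 → 3-byte char #1 = E4 A5 B0.
Offset 3: leading byte 0xE2 = 11100010 → 3-byte char #2 = E2 96 AF.
Offset 6: leading byte 0xC3 = 11000011 → 2-byte char #3 = C3 89.
Offset 8: leading byte 0xD0 = 11010000 → 2-byte char #4 = D0 9D.
Offset 10: leading byte 0xE1 = 11100001 → 3-byte char #5 = E1 94 99.
Offset 13: leading byte 0x7A = 01111010 → 1-byte char #6 = 7A.
Offset 14: leading byte 0xC4 = 11000100 → 2-byte char #7 = C4 B2.
Leading byte 0xC4 = 11000100 matches 110xxxxx → 2-byte sequence.
Byte 1: 0xC4 = 11000100, payload 00100 (5 bits).
Byte 2: 0xB2 = 10110010 (10xxxxxx ✓), payload 110010.
Concatenate: 00100110010 = 0x132 (11 bits → U+0132).

U+0132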